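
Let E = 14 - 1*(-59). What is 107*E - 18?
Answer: 7793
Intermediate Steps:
E = 73 (E = 14 + 59 = 73)
107*E - 18 = 107*73 - 18 = 7811 - 18 = 7793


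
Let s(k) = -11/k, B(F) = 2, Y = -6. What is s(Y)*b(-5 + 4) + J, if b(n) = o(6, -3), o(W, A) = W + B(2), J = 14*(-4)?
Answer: -124/3 ≈ -41.333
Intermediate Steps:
J = -56
o(W, A) = 2 + W (o(W, A) = W + 2 = 2 + W)
b(n) = 8 (b(n) = 2 + 6 = 8)
s(Y)*b(-5 + 4) + J = -11/(-6)*8 - 56 = -11*(-⅙)*8 - 56 = (11/6)*8 - 56 = 44/3 - 56 = -124/3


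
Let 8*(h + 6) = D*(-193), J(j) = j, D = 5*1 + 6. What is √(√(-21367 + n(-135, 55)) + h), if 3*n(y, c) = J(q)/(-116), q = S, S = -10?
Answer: √(-32864598 + 696*I*√646906422)/348 ≈ 4.2933 + 17.024*I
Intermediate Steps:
D = 11 (D = 5 + 6 = 11)
q = -10
h = -2171/8 (h = -6 + (11*(-193))/8 = -6 + (⅛)*(-2123) = -6 - 2123/8 = -2171/8 ≈ -271.38)
n(y, c) = 5/174 (n(y, c) = (-10/(-116))/3 = (-10*(-1/116))/3 = (⅓)*(5/58) = 5/174)
√(√(-21367 + n(-135, 55)) + h) = √(√(-21367 + 5/174) - 2171/8) = √(√(-3717853/174) - 2171/8) = √(I*√646906422/174 - 2171/8) = √(-2171/8 + I*√646906422/174)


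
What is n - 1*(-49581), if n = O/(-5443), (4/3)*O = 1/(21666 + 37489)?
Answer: 63856493405457/1287922660 ≈ 49581.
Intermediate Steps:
O = 3/236620 (O = 3/(4*(21666 + 37489)) = (3/4)/59155 = (3/4)*(1/59155) = 3/236620 ≈ 1.2679e-5)
n = -3/1287922660 (n = (3/236620)/(-5443) = (3/236620)*(-1/5443) = -3/1287922660 ≈ -2.3293e-9)
n - 1*(-49581) = -3/1287922660 - 1*(-49581) = -3/1287922660 + 49581 = 63856493405457/1287922660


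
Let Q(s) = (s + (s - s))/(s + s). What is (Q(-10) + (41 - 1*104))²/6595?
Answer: 3125/5276 ≈ 0.59231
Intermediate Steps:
Q(s) = ½ (Q(s) = (s + 0)/((2*s)) = s*(1/(2*s)) = ½)
(Q(-10) + (41 - 1*104))²/6595 = (½ + (41 - 1*104))²/6595 = (½ + (41 - 104))²*(1/6595) = (½ - 63)²*(1/6595) = (-125/2)²*(1/6595) = (15625/4)*(1/6595) = 3125/5276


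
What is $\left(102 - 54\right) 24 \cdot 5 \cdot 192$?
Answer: $1105920$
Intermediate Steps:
$\left(102 - 54\right) 24 \cdot 5 \cdot 192 = 48 \cdot 120 \cdot 192 = 5760 \cdot 192 = 1105920$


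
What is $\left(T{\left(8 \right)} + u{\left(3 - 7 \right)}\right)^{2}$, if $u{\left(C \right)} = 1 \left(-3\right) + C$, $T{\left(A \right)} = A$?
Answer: $1$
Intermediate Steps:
$u{\left(C \right)} = -3 + C$
$\left(T{\left(8 \right)} + u{\left(3 - 7 \right)}\right)^{2} = \left(8 + \left(-3 + \left(3 - 7\right)\right)\right)^{2} = \left(8 - 7\right)^{2} = 1^{2} = 1$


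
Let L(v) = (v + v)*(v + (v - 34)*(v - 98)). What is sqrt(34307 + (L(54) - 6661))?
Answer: I*sqrt(61562) ≈ 248.12*I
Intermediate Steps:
L(v) = 2*v*(v + (-98 + v)*(-34 + v)) (L(v) = (2*v)*(v + (-34 + v)*(-98 + v)) = (2*v)*(v + (-98 + v)*(-34 + v)) = 2*v*(v + (-98 + v)*(-34 + v)))
sqrt(34307 + (L(54) - 6661)) = sqrt(34307 + (2*54*(3332 + 54**2 - 131*54) - 6661)) = sqrt(34307 + (2*54*(3332 + 2916 - 7074) - 6661)) = sqrt(34307 + (2*54*(-826) - 6661)) = sqrt(34307 + (-89208 - 6661)) = sqrt(34307 - 95869) = sqrt(-61562) = I*sqrt(61562)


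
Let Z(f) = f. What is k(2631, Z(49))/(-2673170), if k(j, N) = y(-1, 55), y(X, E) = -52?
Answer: 26/1336585 ≈ 1.9453e-5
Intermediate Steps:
k(j, N) = -52
k(2631, Z(49))/(-2673170) = -52/(-2673170) = -52*(-1/2673170) = 26/1336585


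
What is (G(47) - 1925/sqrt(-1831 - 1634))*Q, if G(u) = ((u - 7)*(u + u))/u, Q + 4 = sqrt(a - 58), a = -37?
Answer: -5*(4 - I*sqrt(95))*(48 + I*sqrt(385))/3 ≈ -638.74 + 648.93*I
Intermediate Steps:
Q = -4 + I*sqrt(95) (Q = -4 + sqrt(-37 - 58) = -4 + sqrt(-95) = -4 + I*sqrt(95) ≈ -4.0 + 9.7468*I)
G(u) = -14 + 2*u (G(u) = ((-7 + u)*(2*u))/u = (2*u*(-7 + u))/u = -14 + 2*u)
(G(47) - 1925/sqrt(-1831 - 1634))*Q = ((-14 + 2*47) - 1925/sqrt(-1831 - 1634))*(-4 + I*sqrt(95)) = ((-14 + 94) - 1925*(-I*sqrt(385)/1155))*(-4 + I*sqrt(95)) = (80 - 1925*(-I*sqrt(385)/1155))*(-4 + I*sqrt(95)) = (80 - (-5)*I*sqrt(385)/3)*(-4 + I*sqrt(95)) = (80 + 5*I*sqrt(385)/3)*(-4 + I*sqrt(95)) = (-4 + I*sqrt(95))*(80 + 5*I*sqrt(385)/3)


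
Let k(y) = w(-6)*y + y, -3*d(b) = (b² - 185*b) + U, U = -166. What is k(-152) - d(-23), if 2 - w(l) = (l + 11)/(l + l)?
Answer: 1020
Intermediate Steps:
d(b) = 166/3 - b²/3 + 185*b/3 (d(b) = -((b² - 185*b) - 166)/3 = -(-166 + b² - 185*b)/3 = 166/3 - b²/3 + 185*b/3)
w(l) = 2 - (11 + l)/(2*l) (w(l) = 2 - (l + 11)/(l + l) = 2 - (11 + l)/(2*l))
k(y) = 41*y/12 (k(y) = ((½)*(-11 + 3*(-6))/(-6))*y + y = ((½)*(-⅙)*(-11 - 18))*y + y = ((½)*(-⅙)*(-29))*y + y = 29*y/12 + y = 41*y/12)
k(-152) - d(-23) = (41/12)*(-152) - (166/3 - ⅓*(-23)² + (185/3)*(-23)) = -1558/3 - (166/3 - ⅓*529 - 4255/3) = -1558/3 - (166/3 - 529/3 - 4255/3) = -1558/3 - 1*(-4618/3) = -1558/3 + 4618/3 = 1020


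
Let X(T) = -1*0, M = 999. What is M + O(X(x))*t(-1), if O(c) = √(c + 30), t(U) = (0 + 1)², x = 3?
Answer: 999 + √30 ≈ 1004.5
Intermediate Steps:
t(U) = 1 (t(U) = 1² = 1)
X(T) = 0
O(c) = √(30 + c)
M + O(X(x))*t(-1) = 999 + √(30 + 0)*1 = 999 + √30*1 = 999 + √30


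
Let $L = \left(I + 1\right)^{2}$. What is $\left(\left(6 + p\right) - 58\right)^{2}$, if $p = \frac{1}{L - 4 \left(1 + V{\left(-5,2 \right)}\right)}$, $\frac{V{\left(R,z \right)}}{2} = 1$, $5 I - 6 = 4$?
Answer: $\frac{24649}{9} \approx 2738.8$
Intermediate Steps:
$I = 2$ ($I = \frac{6}{5} + \frac{1}{5} \cdot 4 = \frac{6}{5} + \frac{4}{5} = 2$)
$V{\left(R,z \right)} = 2$ ($V{\left(R,z \right)} = 2 \cdot 1 = 2$)
$L = 9$ ($L = \left(2 + 1\right)^{2} = 3^{2} = 9$)
$p = - \frac{1}{3}$ ($p = \frac{1}{9 - 4 \left(1 + 2\right)} = \frac{1}{9 - 12} = \frac{1}{-3} = - \frac{1}{3} \approx -0.33333$)
$\left(\left(6 + p\right) - 58\right)^{2} = \left(\left(6 - \frac{1}{3}\right) - 58\right)^{2} = \left(\frac{17}{3} - 58\right)^{2} = \left(- \frac{157}{3}\right)^{2} = \frac{24649}{9}$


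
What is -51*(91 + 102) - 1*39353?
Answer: -49196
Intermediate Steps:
-51*(91 + 102) - 1*39353 = -51*193 - 39353 = -9843 - 39353 = -49196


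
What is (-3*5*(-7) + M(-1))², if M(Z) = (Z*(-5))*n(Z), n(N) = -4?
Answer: 7225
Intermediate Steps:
M(Z) = 20*Z (M(Z) = (Z*(-5))*(-4) = -5*Z*(-4) = 20*Z)
(-3*5*(-7) + M(-1))² = (-3*5*(-7) + 20*(-1))² = (-15*(-7) - 20)² = (105 - 20)² = 85² = 7225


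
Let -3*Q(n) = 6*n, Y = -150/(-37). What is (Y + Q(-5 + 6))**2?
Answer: 5776/1369 ≈ 4.2191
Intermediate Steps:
Y = 150/37 (Y = -150*(-1/37) = 150/37 ≈ 4.0541)
Q(n) = -2*n
(Y + Q(-5 + 6))**2 = (150/37 - 2*(-5 + 6))**2 = (150/37 - 2*1)**2 = (150/37 - 2)**2 = (76/37)**2 = 5776/1369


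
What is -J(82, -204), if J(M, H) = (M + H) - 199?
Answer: 321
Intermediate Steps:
J(M, H) = -199 + H + M (J(M, H) = (H + M) - 199 = -199 + H + M)
-J(82, -204) = -(-199 - 204 + 82) = -1*(-321) = 321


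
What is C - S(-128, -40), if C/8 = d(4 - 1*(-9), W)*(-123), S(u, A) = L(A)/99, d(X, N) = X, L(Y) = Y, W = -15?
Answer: -1266368/99 ≈ -12792.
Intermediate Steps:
S(u, A) = A/99
C = -12792 (C = 8*((4 - 1*(-9))*(-123)) = 8*((4 + 9)*(-123)) = 8*(13*(-123)) = 8*(-1599) = -12792)
C - S(-128, -40) = -12792 - (-40)/99 = -12792 - 1*(-40/99) = -12792 + 40/99 = -1266368/99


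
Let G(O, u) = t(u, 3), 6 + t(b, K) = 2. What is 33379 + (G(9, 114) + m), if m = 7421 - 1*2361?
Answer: 38435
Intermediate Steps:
m = 5060 (m = 7421 - 2361 = 5060)
t(b, K) = -4 (t(b, K) = -6 + 2 = -4)
G(O, u) = -4
33379 + (G(9, 114) + m) = 33379 + (-4 + 5060) = 33379 + 5056 = 38435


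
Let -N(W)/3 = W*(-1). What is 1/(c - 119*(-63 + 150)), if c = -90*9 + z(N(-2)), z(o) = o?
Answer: -1/11169 ≈ -8.9534e-5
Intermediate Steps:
N(W) = 3*W (N(W) = -3*W*(-1) = -(-3)*W = 3*W)
c = -816 (c = -90*9 + 3*(-2) = -810 - 6 = -816)
1/(c - 119*(-63 + 150)) = 1/(-816 - 119*(-63 + 150)) = 1/(-816 - 119*87) = 1/(-816 - 10353) = 1/(-11169) = -1/11169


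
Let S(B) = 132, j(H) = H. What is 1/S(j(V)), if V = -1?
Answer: 1/132 ≈ 0.0075758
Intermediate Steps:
1/S(j(V)) = 1/132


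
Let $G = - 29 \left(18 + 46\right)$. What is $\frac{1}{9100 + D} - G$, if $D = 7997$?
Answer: $\frac{31732033}{17097} \approx 1856.0$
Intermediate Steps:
$G = -1856$ ($G = - 29 \cdot 64 = \left(-1\right) 1856 = -1856$)
$\frac{1}{9100 + D} - G = \frac{1}{9100 + 7997} - -1856 = \frac{1}{17097} + 1856 = \frac{31732033}{17097}$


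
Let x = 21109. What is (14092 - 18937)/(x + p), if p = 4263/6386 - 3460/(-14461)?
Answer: -447425798370/1949456534917 ≈ -0.22951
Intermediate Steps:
p = 83742803/92347946 (p = 4263*(1/6386) - 3460*(-1/14461) = 4263/6386 + 3460/14461 = 83742803/92347946 ≈ 0.90682)
(14092 - 18937)/(x + p) = (14092 - 18937)/(21109 + 83742803/92347946) = -4845/1949456534917/92347946 = -4845*92347946/1949456534917 = -447425798370/1949456534917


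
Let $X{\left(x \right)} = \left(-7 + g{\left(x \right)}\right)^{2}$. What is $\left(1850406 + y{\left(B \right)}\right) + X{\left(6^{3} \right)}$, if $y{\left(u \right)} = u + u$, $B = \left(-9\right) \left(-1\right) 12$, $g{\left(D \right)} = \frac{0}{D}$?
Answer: $1850671$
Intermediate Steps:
$g{\left(D \right)} = 0$
$X{\left(x \right)} = 49$ ($X{\left(x \right)} = \left(-7 + 0\right)^{2} = \left(-7\right)^{2} = 49$)
$B = 108$ ($B = 9 \cdot 12 = 108$)
$y{\left(u \right)} = 2 u$
$\left(1850406 + y{\left(B \right)}\right) + X{\left(6^{3} \right)} = \left(1850406 + 2 \cdot 108\right) + 49 = \left(1850406 + 216\right) + 49 = 1850622 + 49 = 1850671$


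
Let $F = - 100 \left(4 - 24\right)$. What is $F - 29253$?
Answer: $-27253$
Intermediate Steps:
$F = 2000$ ($F = \left(-100\right) \left(-20\right) = 2000$)
$F - 29253 = 2000 - 29253 = -27253$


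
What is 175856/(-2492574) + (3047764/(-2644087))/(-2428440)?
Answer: -6721219916075233/95266870181153790 ≈ -0.070552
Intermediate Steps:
175856/(-2492574) + (3047764/(-2644087))/(-2428440) = 175856*(-1/2492574) + (3047764*(-1/2644087))*(-1/2428440) = -87928/1246287 - 3047764/2644087*(-1/2428440) = -87928/1246287 + 761941/1605251658570 = -6721219916075233/95266870181153790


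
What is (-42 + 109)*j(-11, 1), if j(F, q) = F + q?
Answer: -670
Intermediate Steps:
(-42 + 109)*j(-11, 1) = (-42 + 109)*(-11 + 1) = 67*(-10) = -670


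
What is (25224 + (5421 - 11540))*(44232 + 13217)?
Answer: 1097563145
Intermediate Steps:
(25224 + (5421 - 11540))*(44232 + 13217) = (25224 - 6119)*57449 = 19105*57449 = 1097563145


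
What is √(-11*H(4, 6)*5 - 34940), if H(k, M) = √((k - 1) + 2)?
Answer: √(-34940 - 55*√5) ≈ 187.25*I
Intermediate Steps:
H(k, M) = √(1 + k) (H(k, M) = √((-1 + k) + 2) = √(1 + k))
√(-11*H(4, 6)*5 - 34940) = √(-11*√(1 + 4)*5 - 34940) = √(-11*√5*5 - 34940) = √(-55*√5 - 34940) = √(-34940 - 55*√5)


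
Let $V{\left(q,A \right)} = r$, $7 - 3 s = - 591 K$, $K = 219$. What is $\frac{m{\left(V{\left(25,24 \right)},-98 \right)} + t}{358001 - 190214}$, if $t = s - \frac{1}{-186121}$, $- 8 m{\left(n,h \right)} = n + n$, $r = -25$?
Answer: $\frac{96376990111}{374744210724} \approx 0.25718$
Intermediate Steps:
$s = \frac{129436}{3}$ ($s = \frac{7}{3} - \frac{\left(-591\right) 219}{3} = \frac{7}{3} - -43143 = \frac{7}{3} + 43143 = \frac{129436}{3} \approx 43145.0$)
$V{\left(q,A \right)} = -25$
$m{\left(n,h \right)} = - \frac{n}{4}$ ($m{\left(n,h \right)} = - \frac{n + n}{8} = - \frac{2 n}{8} = - \frac{n}{4}$)
$t = \frac{24090757759}{558363}$ ($t = \frac{129436}{3} - \frac{1}{-186121} = \frac{129436}{3} - - \frac{1}{186121} = \frac{129436}{3} + \frac{1}{186121} = \frac{24090757759}{558363} \approx 43145.0$)
$\frac{m{\left(V{\left(25,24 \right)},-98 \right)} + t}{358001 - 190214} = \frac{\left(- \frac{1}{4}\right) \left(-25\right) + \frac{24090757759}{558363}}{358001 - 190214} = \frac{\frac{25}{4} + \frac{24090757759}{558363}}{167787} = \frac{96376990111}{2233452} \cdot \frac{1}{167787} = \frac{96376990111}{374744210724}$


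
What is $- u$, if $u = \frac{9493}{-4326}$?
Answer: $\frac{9493}{4326} \approx 2.1944$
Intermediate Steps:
$u = - \frac{9493}{4326}$ ($u = 9493 \left(- \frac{1}{4326}\right) = - \frac{9493}{4326} \approx -2.1944$)
$- u = \left(-1\right) \left(- \frac{9493}{4326}\right) = \frac{9493}{4326}$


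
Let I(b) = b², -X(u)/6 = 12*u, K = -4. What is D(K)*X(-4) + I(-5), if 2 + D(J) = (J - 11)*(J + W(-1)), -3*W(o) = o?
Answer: 15289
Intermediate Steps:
W(o) = -o/3
D(J) = -2 + (-11 + J)*(⅓ + J) (D(J) = -2 + (J - 11)*(J - ⅓*(-1)) = -2 + (-11 + J)*(J + ⅓) = -2 + (-11 + J)*(⅓ + J))
X(u) = -72*u
D(K)*X(-4) + I(-5) = (-17/3 + (-4)² - 32/3*(-4))*(-72*(-4)) + (-5)² = (-17/3 + 16 + 128/3)*288 + 25 = 53*288 + 25 = 15264 + 25 = 15289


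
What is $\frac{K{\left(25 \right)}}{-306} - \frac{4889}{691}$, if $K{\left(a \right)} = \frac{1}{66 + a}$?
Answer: $- \frac{136139785}{19241586} \approx -7.0753$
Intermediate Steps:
$\frac{K{\left(25 \right)}}{-306} - \frac{4889}{691} = \frac{1}{\left(66 + 25\right) \left(-306\right)} - \frac{4889}{691} = \frac{1}{91} \left(- \frac{1}{306}\right) - \frac{4889}{691} = - \frac{1}{27846} - \frac{4889}{691} = - \frac{136139785}{19241586}$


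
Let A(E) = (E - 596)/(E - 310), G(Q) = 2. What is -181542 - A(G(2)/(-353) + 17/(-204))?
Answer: -238464659087/1313537 ≈ -1.8154e+5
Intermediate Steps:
A(E) = (-596 + E)/(-310 + E)
-181542 - A(G(2)/(-353) + 17/(-204)) = -181542 - (-596 + (2/(-353) + 17/(-204)))/(-310 + (2/(-353) + 17/(-204))) = -181542 - (-596 + (2*(-1/353) + 17*(-1/204)))/(-310 + (2*(-1/353) + 17*(-1/204))) = -181542 - (-596 + (-2/353 - 1/12))/(-310 + (-2/353 - 1/12)) = -181542 - (-596 - 377/4236)/(-310 - 377/4236) = -181542 - (-2525033)/((-1313537/4236)*4236) = -181542 - (-4236)*(-2525033)/(1313537*4236) = -181542 - 1*2525033/1313537 = -181542 - 2525033/1313537 = -238464659087/1313537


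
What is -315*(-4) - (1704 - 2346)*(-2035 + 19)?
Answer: -1293012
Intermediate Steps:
-315*(-4) - (1704 - 2346)*(-2035 + 19) = 1260 - (-642)*(-2016) = 1260 - 1*1294272 = 1260 - 1294272 = -1293012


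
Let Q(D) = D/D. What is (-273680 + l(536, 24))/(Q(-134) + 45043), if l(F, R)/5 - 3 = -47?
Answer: -68475/11261 ≈ -6.0807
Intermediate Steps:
l(F, R) = -220 (l(F, R) = 15 + 5*(-47) = 15 - 235 = -220)
Q(D) = 1
(-273680 + l(536, 24))/(Q(-134) + 45043) = (-273680 - 220)/(1 + 45043) = -273900/45044 = -273900*1/45044 = -68475/11261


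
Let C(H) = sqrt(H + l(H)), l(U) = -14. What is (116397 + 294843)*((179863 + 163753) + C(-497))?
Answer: 141308643840 + 411240*I*sqrt(511) ≈ 1.4131e+11 + 9.2962e+6*I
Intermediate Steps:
C(H) = sqrt(-14 + H) (C(H) = sqrt(H - 14) = sqrt(-14 + H))
(116397 + 294843)*((179863 + 163753) + C(-497)) = (116397 + 294843)*((179863 + 163753) + sqrt(-14 - 497)) = 411240*(343616 + sqrt(-511)) = 411240*(343616 + I*sqrt(511)) = 141308643840 + 411240*I*sqrt(511)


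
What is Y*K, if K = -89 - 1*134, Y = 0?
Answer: 0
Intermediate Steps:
K = -223 (K = -89 - 134 = -223)
Y*K = 0*(-223) = 0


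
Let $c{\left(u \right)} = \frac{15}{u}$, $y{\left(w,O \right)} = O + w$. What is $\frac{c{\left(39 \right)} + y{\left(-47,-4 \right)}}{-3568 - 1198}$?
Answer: $\frac{329}{30979} \approx 0.01062$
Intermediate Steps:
$\frac{c{\left(39 \right)} + y{\left(-47,-4 \right)}}{-3568 - 1198} = \frac{\frac{15}{39} - 51}{-3568 - 1198} = \frac{15 \cdot \frac{1}{39} - 51}{-4766} = \left(\frac{5}{13} - 51\right) \left(- \frac{1}{4766}\right) = \left(- \frac{658}{13}\right) \left(- \frac{1}{4766}\right) = \frac{329}{30979}$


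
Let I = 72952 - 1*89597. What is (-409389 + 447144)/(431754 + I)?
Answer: 37755/415109 ≈ 0.090952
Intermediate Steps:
I = -16645 (I = 72952 - 89597 = -16645)
(-409389 + 447144)/(431754 + I) = (-409389 + 447144)/(431754 - 16645) = 37755/415109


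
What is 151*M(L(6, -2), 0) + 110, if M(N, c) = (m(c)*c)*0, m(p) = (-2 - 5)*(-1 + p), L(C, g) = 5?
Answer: 110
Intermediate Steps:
m(p) = 7 - 7*p (m(p) = -7*(-1 + p) = 7 - 7*p)
M(N, c) = 0 (M(N, c) = ((7 - 7*c)*c)*0 = (c*(7 - 7*c))*0 = 0)
151*M(L(6, -2), 0) + 110 = 151*0 + 110 = 0 + 110 = 110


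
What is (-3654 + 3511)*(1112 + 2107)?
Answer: -460317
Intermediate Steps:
(-3654 + 3511)*(1112 + 2107) = -143*3219 = -460317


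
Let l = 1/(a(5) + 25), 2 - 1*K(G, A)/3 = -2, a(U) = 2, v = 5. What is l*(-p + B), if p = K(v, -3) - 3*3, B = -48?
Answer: -17/9 ≈ -1.8889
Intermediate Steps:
K(G, A) = 12 (K(G, A) = 6 - 3*(-2) = 6 + 6 = 12)
p = 3 (p = 12 - 3*3 = 12 - 9 = 3)
l = 1/27 (l = 1/(2 + 25) = 1/27 ≈ 0.037037)
l*(-p + B) = (-1*3 - 48)/27 = (-3 - 48)/27 = (1/27)*(-51) = -17/9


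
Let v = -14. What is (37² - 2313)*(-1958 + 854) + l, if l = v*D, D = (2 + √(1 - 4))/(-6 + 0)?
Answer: 3126542/3 + 7*I*√3/3 ≈ 1.0422e+6 + 4.0415*I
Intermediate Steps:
D = -⅓ - I*√3/6 (D = (2 + √(-3))/(-6) = (2 + I*√3)*(-⅙) = -⅓ - I*√3/6 ≈ -0.33333 - 0.28868*I)
l = 14/3 + 7*I*√3/3 (l = -14*(-⅓ - I*√3/6) = 14/3 + 7*I*√3/3 ≈ 4.6667 + 4.0415*I)
(37² - 2313)*(-1958 + 854) + l = (37² - 2313)*(-1958 + 854) + (14/3 + 7*I*√3/3) = (1369 - 2313)*(-1104) + (14/3 + 7*I*√3/3) = -944*(-1104) + (14/3 + 7*I*√3/3) = 1042176 + (14/3 + 7*I*√3/3) = 3126542/3 + 7*I*√3/3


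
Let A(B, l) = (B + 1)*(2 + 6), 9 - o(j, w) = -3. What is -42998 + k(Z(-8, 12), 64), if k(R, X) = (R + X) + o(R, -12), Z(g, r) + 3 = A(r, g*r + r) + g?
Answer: -42829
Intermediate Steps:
o(j, w) = 12 (o(j, w) = 9 - 1*(-3) = 9 + 3 = 12)
A(B, l) = 8 + 8*B (A(B, l) = (1 + B)*8 = 8 + 8*B)
Z(g, r) = 5 + g + 8*r (Z(g, r) = -3 + ((8 + 8*r) + g) = -3 + (8 + g + 8*r) = 5 + g + 8*r)
k(R, X) = 12 + R + X (k(R, X) = (R + X) + 12 = 12 + R + X)
-42998 + k(Z(-8, 12), 64) = -42998 + (12 + (5 - 8 + 8*12) + 64) = -42998 + (12 + (5 - 8 + 96) + 64) = -42998 + (12 + 93 + 64) = -42998 + 169 = -42829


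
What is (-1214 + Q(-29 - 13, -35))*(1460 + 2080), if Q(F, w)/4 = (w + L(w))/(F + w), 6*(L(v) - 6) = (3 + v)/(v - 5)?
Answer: -330503368/77 ≈ -4.2922e+6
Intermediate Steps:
L(v) = 6 + (3 + v)/(6*(-5 + v)) (L(v) = 6 + ((3 + v)/(v - 5))/6 = 6 + ((3 + v)/(-5 + v))/6 = 6 + (3 + v)/(6*(-5 + v)))
Q(F, w) = 4*(w + (-177 + 37*w)/(6*(-5 + w)))/(F + w) (Q(F, w) = 4*((w + (-177 + 37*w)/(6*(-5 + w)))/(F + w)) = 4*(w + (-177 + 37*w)/(6*(-5 + w)))/(F + w))
(-1214 + Q(-29 - 13, -35))*(1460 + 2080) = (-1214 + 2*(-177 + 37*(-35) + 6*(-35)*(-5 - 35))/(3*(-5 - 35)*((-29 - 13) - 35)))*(1460 + 2080) = (-1214 + (⅔)*(-177 - 1295 + 6*(-35)*(-40))/(-40*(-42 - 35)))*3540 = (-1214 + (⅔)*(-1/40)*(-177 - 1295 + 8400)/(-77))*3540 = (-1214 + (⅔)*(-1/40)*(-1/77)*6928)*3540 = (-1214 + 1732/1155)*3540 = -1400438/1155*3540 = -330503368/77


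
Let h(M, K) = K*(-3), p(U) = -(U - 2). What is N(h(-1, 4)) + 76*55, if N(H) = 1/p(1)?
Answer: 4181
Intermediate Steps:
p(U) = 2 - U (p(U) = -(-2 + U) = 2 - U)
h(M, K) = -3*K
N(H) = 1 (N(H) = 1/(2 - 1*1) = 1/(2 - 1) = 1/1 = 1)
N(h(-1, 4)) + 76*55 = 1 + 76*55 = 1 + 4180 = 4181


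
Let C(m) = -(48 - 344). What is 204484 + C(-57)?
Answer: 204780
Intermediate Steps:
C(m) = 296 (C(m) = -1*(-296) = 296)
204484 + C(-57) = 204484 + 296 = 204780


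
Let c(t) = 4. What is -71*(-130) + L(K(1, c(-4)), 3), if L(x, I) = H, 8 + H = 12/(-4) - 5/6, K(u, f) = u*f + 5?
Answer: 55309/6 ≈ 9218.2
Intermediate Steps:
K(u, f) = 5 + f*u (K(u, f) = f*u + 5 = 5 + f*u)
H = -71/6 (H = -8 + (12/(-4) - 5/6) = -8 + (12*(-1/4) - 5*1/6) = -8 + (-3 - 5/6) = -8 - 23/6 = -71/6 ≈ -11.833)
L(x, I) = -71/6
-71*(-130) + L(K(1, c(-4)), 3) = -71*(-130) - 71/6 = 9230 - 71/6 = 55309/6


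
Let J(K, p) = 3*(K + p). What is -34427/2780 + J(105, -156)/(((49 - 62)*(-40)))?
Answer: -916369/72280 ≈ -12.678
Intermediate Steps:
J(K, p) = 3*K + 3*p
-34427/2780 + J(105, -156)/(((49 - 62)*(-40))) = -34427/2780 + (3*105 + 3*(-156))/(((49 - 62)*(-40))) = -34427*1/2780 + (315 - 468)/((-13*(-40))) = -34427/2780 - 153/520 = -916369/72280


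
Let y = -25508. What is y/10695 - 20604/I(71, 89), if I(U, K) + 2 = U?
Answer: -3219128/10695 ≈ -300.99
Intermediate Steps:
I(U, K) = -2 + U
y/10695 - 20604/I(71, 89) = -25508/10695 - 20604/(-2 + 71) = -25508*1/10695 - 20604/69 = -25508/10695 - 20604*1/69 = -25508/10695 - 6868/23 = -3219128/10695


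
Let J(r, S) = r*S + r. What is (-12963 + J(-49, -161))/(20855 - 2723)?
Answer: -5123/18132 ≈ -0.28254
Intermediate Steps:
J(r, S) = r + S*r (J(r, S) = S*r + r = r + S*r)
(-12963 + J(-49, -161))/(20855 - 2723) = (-12963 - 49*(1 - 161))/(20855 - 2723) = (-12963 - 49*(-160))/18132 = (-12963 + 7840)*(1/18132) = -5123*1/18132 = -5123/18132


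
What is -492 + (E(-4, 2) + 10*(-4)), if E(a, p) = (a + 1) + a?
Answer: -539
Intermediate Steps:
E(a, p) = 1 + 2*a (E(a, p) = (1 + a) + a = 1 + 2*a)
-492 + (E(-4, 2) + 10*(-4)) = -492 + ((1 + 2*(-4)) + 10*(-4)) = -492 + ((1 - 8) - 40) = -492 + (-7 - 40) = -492 - 47 = -539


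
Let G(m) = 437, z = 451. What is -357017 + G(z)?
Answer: -356580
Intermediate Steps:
-357017 + G(z) = -357017 + 437 = -356580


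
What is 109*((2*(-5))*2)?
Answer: -2180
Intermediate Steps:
109*((2*(-5))*2) = 109*(-10*2) = 109*(-20) = -2180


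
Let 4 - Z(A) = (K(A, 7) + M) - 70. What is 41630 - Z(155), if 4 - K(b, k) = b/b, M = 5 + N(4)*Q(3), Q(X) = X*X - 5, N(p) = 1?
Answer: 41568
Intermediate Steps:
Q(X) = -5 + X**2 (Q(X) = X**2 - 5 = -5 + X**2)
M = 9 (M = 5 + 1*(-5 + 3**2) = 5 + 1*(-5 + 9) = 5 + 1*4 = 5 + 4 = 9)
K(b, k) = 3 (K(b, k) = 4 - b/b = 4 - 1*1 = 4 - 1 = 3)
Z(A) = 62 (Z(A) = 4 - ((3 + 9) - 70) = 4 - (12 - 70) = 4 - 1*(-58) = 4 + 58 = 62)
41630 - Z(155) = 41630 - 1*62 = 41630 - 62 = 41568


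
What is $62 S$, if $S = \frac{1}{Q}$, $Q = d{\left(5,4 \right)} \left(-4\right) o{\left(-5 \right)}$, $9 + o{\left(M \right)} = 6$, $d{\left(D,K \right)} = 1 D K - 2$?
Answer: $\frac{31}{108} \approx 0.28704$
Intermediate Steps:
$d{\left(D,K \right)} = -2 + D K$ ($d{\left(D,K \right)} = D K - 2 = -2 + D K$)
$o{\left(M \right)} = -3$ ($o{\left(M \right)} = -9 + 6 = -3$)
$Q = 216$ ($Q = \left(-2 + 5 \cdot 4\right) \left(-4\right) \left(-3\right) = \left(-2 + 20\right) \left(-4\right) \left(-3\right) = 18 \left(-4\right) \left(-3\right) = \left(-72\right) \left(-3\right) = 216$)
$S = \frac{1}{216} \approx 0.0046296$
$62 S = 62 \cdot \frac{1}{216} = \frac{31}{108}$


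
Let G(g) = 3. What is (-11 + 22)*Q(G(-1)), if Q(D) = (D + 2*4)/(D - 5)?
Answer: -121/2 ≈ -60.500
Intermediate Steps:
Q(D) = (8 + D)/(-5 + D) (Q(D) = (D + 8)/(-5 + D) = (8 + D)/(-5 + D))
(-11 + 22)*Q(G(-1)) = (-11 + 22)*((8 + 3)/(-5 + 3)) = 11*(11/(-2)) = 11*(-½*11) = 11*(-11/2) = -121/2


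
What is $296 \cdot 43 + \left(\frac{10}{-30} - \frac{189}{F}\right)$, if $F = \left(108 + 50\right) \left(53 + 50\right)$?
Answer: $\frac{621389575}{48822} \approx 12728.0$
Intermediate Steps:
$F = 16274$ ($F = 158 \cdot 103 = 16274$)
$296 \cdot 43 + \left(\frac{10}{-30} - \frac{189}{F}\right) = 296 \cdot 43 + \left(\frac{10}{-30} - \frac{189}{16274}\right) = 12728 + \left(10 \left(- \frac{1}{30}\right) - \frac{189}{16274}\right) = 12728 - \frac{16841}{48822} = \frac{621389575}{48822}$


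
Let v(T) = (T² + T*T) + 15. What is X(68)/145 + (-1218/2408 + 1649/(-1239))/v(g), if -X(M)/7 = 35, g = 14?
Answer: -4261364053/2515313724 ≈ -1.6942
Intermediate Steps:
X(M) = -245 (X(M) = -7*35 = -245)
v(T) = 15 + 2*T² (v(T) = (T² + T²) + 15 = 2*T² + 15 = 15 + 2*T²)
X(68)/145 + (-1218/2408 + 1649/(-1239))/v(g) = -245/145 + (-1218/2408 + 1649/(-1239))/(15 + 2*14²) = -245*1/145 + (-1218*1/2408 + 1649*(-1/1239))/(15 + 2*196) = -49/29 + (-87/172 - 1649/1239)/(15 + 392) = -49/29 - 391421/213108/407 = -49/29 - 391421/213108*1/407 = -49/29 - 391421/86734956 = -4261364053/2515313724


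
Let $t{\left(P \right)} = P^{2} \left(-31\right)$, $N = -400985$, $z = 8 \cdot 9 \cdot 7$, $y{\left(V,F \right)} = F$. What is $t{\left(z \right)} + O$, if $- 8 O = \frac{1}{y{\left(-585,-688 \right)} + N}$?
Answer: $- \frac{25303779454463}{3213384} \approx -7.8745 \cdot 10^{6}$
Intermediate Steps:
$z = 504$ ($z = 72 \cdot 7 = 504$)
$O = \frac{1}{3213384}$ ($O = - \frac{1}{8 \left(-688 - 400985\right)} = - \frac{1}{8 \left(-401673\right)} = \left(- \frac{1}{8}\right) \left(- \frac{1}{401673}\right) = \frac{1}{3213384} \approx 3.112 \cdot 10^{-7}$)
$t{\left(P \right)} = - 31 P^{2}$
$t{\left(z \right)} + O = - 31 \cdot 504^{2} + \frac{1}{3213384} = \left(-31\right) 254016 + \frac{1}{3213384} = -7874496 + \frac{1}{3213384} = - \frac{25303779454463}{3213384}$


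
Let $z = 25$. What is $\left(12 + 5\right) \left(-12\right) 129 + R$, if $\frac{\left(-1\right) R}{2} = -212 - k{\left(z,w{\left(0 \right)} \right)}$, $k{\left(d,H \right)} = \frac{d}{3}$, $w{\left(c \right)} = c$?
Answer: $- \frac{77626}{3} \approx -25875.0$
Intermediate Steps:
$k{\left(d,H \right)} = \frac{d}{3}$ ($k{\left(d,H \right)} = d \frac{1}{3} = \frac{d}{3}$)
$R = \frac{1322}{3}$ ($R = - 2 \left(-212 - \frac{1}{3} \cdot 25\right) = - 2 \left(-212 - \frac{25}{3}\right) = \left(-2\right) \left(- \frac{661}{3}\right) = \frac{1322}{3} \approx 440.67$)
$\left(12 + 5\right) \left(-12\right) 129 + R = \left(12 + 5\right) \left(-12\right) 129 + \frac{1322}{3} = 17 \left(-12\right) 129 + \frac{1322}{3} = \left(-204\right) 129 + \frac{1322}{3} = -26316 + \frac{1322}{3} = - \frac{77626}{3}$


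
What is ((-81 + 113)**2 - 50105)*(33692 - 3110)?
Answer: -1500995142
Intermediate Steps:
((-81 + 113)**2 - 50105)*(33692 - 3110) = (32**2 - 50105)*30582 = (1024 - 50105)*30582 = -49081*30582 = -1500995142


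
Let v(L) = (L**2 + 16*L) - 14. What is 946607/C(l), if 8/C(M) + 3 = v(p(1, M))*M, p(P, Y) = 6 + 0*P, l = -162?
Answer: -18098179233/8 ≈ -2.2623e+9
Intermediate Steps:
p(P, Y) = 6 (p(P, Y) = 6 + 0 = 6)
v(L) = -14 + L**2 + 16*L
C(M) = 8/(-3 + 118*M) (C(M) = 8/(-3 + (-14 + 6**2 + 16*6)*M) = 8/(-3 + (-14 + 36 + 96)*M) = 8/(-3 + 118*M))
946607/C(l) = 946607/((8/(-3 + 118*(-162)))) = 946607/((8/(-3 - 19116))) = 946607/((8/(-19119))) = 946607/((8*(-1/19119))) = 946607/(-8/19119) = 946607*(-19119/8) = -18098179233/8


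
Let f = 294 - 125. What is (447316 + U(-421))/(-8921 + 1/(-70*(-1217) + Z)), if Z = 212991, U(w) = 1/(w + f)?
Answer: -33612045015211/670338320400 ≈ -50.142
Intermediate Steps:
f = 169
U(w) = 1/(169 + w) (U(w) = 1/(w + 169) = 1/(169 + w))
(447316 + U(-421))/(-8921 + 1/(-70*(-1217) + Z)) = (447316 + 1/(169 - 421))/(-8921 + 1/(-70*(-1217) + 212991)) = (447316 + 1/(-252))/(-8921 + 1/(85190 + 212991)) = (447316 - 1/252)/(-8921 + 1/298181) = 112723631/(252*(-8921 + 1/298181)) = 112723631/(252*(-2660072700/298181)) = (112723631/252)*(-298181/2660072700) = -33612045015211/670338320400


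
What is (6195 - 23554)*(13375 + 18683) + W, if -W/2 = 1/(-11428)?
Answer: -3179811412907/5714 ≈ -5.5649e+8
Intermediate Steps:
W = 1/5714 (W = -2/(-11428) = -2*(-1/11428) = 1/5714 ≈ 0.00017501)
(6195 - 23554)*(13375 + 18683) + W = (6195 - 23554)*(13375 + 18683) + 1/5714 = -17359*32058 + 1/5714 = -556494822 + 1/5714 = -3179811412907/5714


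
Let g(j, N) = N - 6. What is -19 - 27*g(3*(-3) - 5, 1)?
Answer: 116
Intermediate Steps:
g(j, N) = -6 + N
-19 - 27*g(3*(-3) - 5, 1) = -19 - 27*(-6 + 1) = -19 - 27*(-5) = -19 + 135 = 116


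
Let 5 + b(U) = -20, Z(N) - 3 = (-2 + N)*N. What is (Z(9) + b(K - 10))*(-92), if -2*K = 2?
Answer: -3772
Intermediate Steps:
K = -1 (K = -½*2 = -1)
Z(N) = 3 + N*(-2 + N) (Z(N) = 3 + (-2 + N)*N = 3 + N*(-2 + N))
b(U) = -25 (b(U) = -5 - 20 = -25)
(Z(9) + b(K - 10))*(-92) = ((3 + 9² - 2*9) - 25)*(-92) = ((3 + 81 - 18) - 25)*(-92) = (66 - 25)*(-92) = 41*(-92) = -3772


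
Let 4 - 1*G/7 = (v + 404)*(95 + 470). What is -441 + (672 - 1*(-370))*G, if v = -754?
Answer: 1442417235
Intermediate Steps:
G = 1384278 (G = 28 - 7*(-754 + 404)*(95 + 470) = 28 - (-2450)*565 = 28 - 7*(-197750) = 28 + 1384250 = 1384278)
-441 + (672 - 1*(-370))*G = -441 + (672 - 1*(-370))*1384278 = -441 + (672 + 370)*1384278 = -441 + 1042*1384278 = -441 + 1442417676 = 1442417235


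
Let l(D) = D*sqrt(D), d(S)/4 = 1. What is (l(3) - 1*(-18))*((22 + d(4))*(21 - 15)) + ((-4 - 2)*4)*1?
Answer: 2784 + 468*sqrt(3) ≈ 3594.6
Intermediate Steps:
d(S) = 4 (d(S) = 4*1 = 4)
l(D) = D**(3/2)
(l(3) - 1*(-18))*((22 + d(4))*(21 - 15)) + ((-4 - 2)*4)*1 = (3**(3/2) - 1*(-18))*((22 + 4)*(21 - 15)) + ((-4 - 2)*4)*1 = (3*sqrt(3) + 18)*(26*6) - 6*4*1 = (18 + 3*sqrt(3))*156 - 24*1 = (2808 + 468*sqrt(3)) - 24 = 2784 + 468*sqrt(3)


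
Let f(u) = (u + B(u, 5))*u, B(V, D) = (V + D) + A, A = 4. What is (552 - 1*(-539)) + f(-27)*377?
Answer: 459146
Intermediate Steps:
B(V, D) = 4 + D + V (B(V, D) = (V + D) + 4 = (D + V) + 4 = 4 + D + V)
f(u) = u*(9 + 2*u) (f(u) = (u + (4 + 5 + u))*u = (u + (9 + u))*u = (9 + 2*u)*u = u*(9 + 2*u))
(552 - 1*(-539)) + f(-27)*377 = (552 - 1*(-539)) - 27*(9 + 2*(-27))*377 = (552 + 539) - 27*(9 - 54)*377 = 1091 - 27*(-45)*377 = 1091 + 1215*377 = 1091 + 458055 = 459146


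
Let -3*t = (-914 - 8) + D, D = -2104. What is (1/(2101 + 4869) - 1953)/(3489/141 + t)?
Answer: -1919349669/1015605670 ≈ -1.8899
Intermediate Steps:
t = 3026/3 (t = -((-914 - 8) - 2104)/3 = -(-922 - 2104)/3 = -⅓*(-3026) = 3026/3 ≈ 1008.7)
(1/(2101 + 4869) - 1953)/(3489/141 + t) = (1/(2101 + 4869) - 1953)/(3489/141 + 3026/3) = (1/6970 - 1953)/(3489*(1/141) + 3026/3) = (1/6970 - 1953)/(1163/47 + 3026/3) = -13612409/(6970*145711/141) = -13612409/6970*141/145711 = -1919349669/1015605670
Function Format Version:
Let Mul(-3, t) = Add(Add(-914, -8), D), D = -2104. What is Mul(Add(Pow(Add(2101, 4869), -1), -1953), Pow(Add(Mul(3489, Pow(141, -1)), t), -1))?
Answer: Rational(-1919349669, 1015605670) ≈ -1.8899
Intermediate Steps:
t = Rational(3026, 3) (t = Mul(Rational(-1, 3), Add(Add(-914, -8), -2104)) = Mul(Rational(-1, 3), Add(-922, -2104)) = Mul(Rational(-1, 3), -3026) = Rational(3026, 3) ≈ 1008.7)
Mul(Add(Pow(Add(2101, 4869), -1), -1953), Pow(Add(Mul(3489, Pow(141, -1)), t), -1)) = Mul(Add(Pow(Add(2101, 4869), -1), -1953), Pow(Add(Mul(3489, Pow(141, -1)), Rational(3026, 3)), -1)) = Mul(Add(Pow(6970, -1), -1953), Pow(Add(Mul(3489, Rational(1, 141)), Rational(3026, 3)), -1)) = Mul(Add(Rational(1, 6970), -1953), Pow(Add(Rational(1163, 47), Rational(3026, 3)), -1)) = Mul(Rational(-13612409, 6970), Pow(Rational(145711, 141), -1)) = Mul(Rational(-13612409, 6970), Rational(141, 145711)) = Rational(-1919349669, 1015605670)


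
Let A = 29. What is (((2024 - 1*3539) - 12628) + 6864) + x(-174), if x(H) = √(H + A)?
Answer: -7279 + I*√145 ≈ -7279.0 + 12.042*I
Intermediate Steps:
x(H) = √(29 + H) (x(H) = √(H + 29) = √(29 + H))
(((2024 - 1*3539) - 12628) + 6864) + x(-174) = (((2024 - 1*3539) - 12628) + 6864) + √(29 - 174) = (((2024 - 3539) - 12628) + 6864) + √(-145) = ((-1515 - 12628) + 6864) + I*√145 = (-14143 + 6864) + I*√145 = -7279 + I*√145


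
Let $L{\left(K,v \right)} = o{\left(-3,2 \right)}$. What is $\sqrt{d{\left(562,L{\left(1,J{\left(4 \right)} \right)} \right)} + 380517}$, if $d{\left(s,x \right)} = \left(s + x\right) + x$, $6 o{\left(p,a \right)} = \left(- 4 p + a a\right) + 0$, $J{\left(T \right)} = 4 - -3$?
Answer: $\frac{\sqrt{3429759}}{3} \approx 617.32$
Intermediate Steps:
$J{\left(T \right)} = 7$ ($J{\left(T \right)} = 4 + 3 = 7$)
$o{\left(p,a \right)} = - \frac{2 p}{3} + \frac{a^{2}}{6}$ ($o{\left(p,a \right)} = \frac{\left(- 4 p + a a\right) + 0}{6} = \frac{\left(- 4 p + a^{2}\right) + 0}{6} = \frac{\left(a^{2} - 4 p\right) + 0}{6} = \frac{a^{2} - 4 p}{6} = - \frac{2 p}{3} + \frac{a^{2}}{6}$)
$L{\left(K,v \right)} = \frac{8}{3}$ ($L{\left(K,v \right)} = \left(- \frac{2}{3}\right) \left(-3\right) + \frac{2^{2}}{6} = 2 + \frac{1}{6} \cdot 4 = 2 + \frac{2}{3} = \frac{8}{3}$)
$d{\left(s,x \right)} = s + 2 x$
$\sqrt{d{\left(562,L{\left(1,J{\left(4 \right)} \right)} \right)} + 380517} = \sqrt{\left(562 + 2 \cdot \frac{8}{3}\right) + 380517} = \sqrt{\left(562 + \frac{16}{3}\right) + 380517} = \sqrt{\frac{1702}{3} + 380517} = \sqrt{\frac{1143253}{3}} = \frac{\sqrt{3429759}}{3}$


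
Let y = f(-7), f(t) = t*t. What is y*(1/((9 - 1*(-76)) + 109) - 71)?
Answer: -674877/194 ≈ -3478.7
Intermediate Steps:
f(t) = t²
y = 49 (y = (-7)² = 49)
y*(1/((9 - 1*(-76)) + 109) - 71) = 49*(1/((9 - 1*(-76)) + 109) - 71) = 49*(1/((9 + 76) + 109) - 71) = 49*(1/(85 + 109) - 71) = 49*(1/194 - 71) = 49*(-13773/194) = -674877/194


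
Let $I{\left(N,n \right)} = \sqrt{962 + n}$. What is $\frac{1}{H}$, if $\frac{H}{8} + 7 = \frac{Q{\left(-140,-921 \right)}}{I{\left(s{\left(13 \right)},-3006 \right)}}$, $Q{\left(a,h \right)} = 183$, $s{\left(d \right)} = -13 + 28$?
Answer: $- \frac{3577}{267290} + \frac{183 i \sqrt{511}}{534580} \approx -0.013382 + 0.0077384 i$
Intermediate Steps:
$s{\left(d \right)} = 15$
$H = -56 - \frac{732 i \sqrt{511}}{511}$ ($H = -56 + 8 \frac{183}{\sqrt{962 - 3006}} = -56 + 8 \frac{183}{\sqrt{-2044}} = -56 + 8 \frac{183}{2 i \sqrt{511}} = -56 + 8 \cdot 183 \left(- \frac{i \sqrt{511}}{1022}\right) = -56 + 8 \left(- \frac{183 i \sqrt{511}}{1022}\right) = -56 - \frac{732 i \sqrt{511}}{511} \approx -56.0 - 32.382 i$)
$\frac{1}{H} = \frac{1}{-56 - \frac{732 i \sqrt{511}}{511}}$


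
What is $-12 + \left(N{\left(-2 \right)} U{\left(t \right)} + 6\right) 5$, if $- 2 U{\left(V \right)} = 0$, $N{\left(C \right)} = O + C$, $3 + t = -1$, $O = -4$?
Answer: $18$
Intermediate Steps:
$t = -4$ ($t = -3 - 1 = -4$)
$N{\left(C \right)} = -4 + C$
$U{\left(V \right)} = 0$ ($U{\left(V \right)} = \left(- \frac{1}{2}\right) 0 = 0$)
$-12 + \left(N{\left(-2 \right)} U{\left(t \right)} + 6\right) 5 = -12 + \left(\left(-4 - 2\right) 0 + 6\right) 5 = -12 + \left(\left(-6\right) 0 + 6\right) 5 = -12 + \left(0 + 6\right) 5 = -12 + 6 \cdot 5 = -12 + 30 = 18$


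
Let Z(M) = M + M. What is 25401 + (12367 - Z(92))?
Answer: 37584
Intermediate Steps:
Z(M) = 2*M
25401 + (12367 - Z(92)) = 25401 + (12367 - 2*92) = 25401 + (12367 - 1*184) = 25401 + (12367 - 184) = 25401 + 12183 = 37584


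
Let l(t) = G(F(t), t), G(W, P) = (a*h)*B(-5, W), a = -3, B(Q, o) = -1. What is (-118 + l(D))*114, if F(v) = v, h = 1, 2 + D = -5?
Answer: -13110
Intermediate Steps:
D = -7 (D = -2 - 5 = -7)
G(W, P) = 3 (G(W, P) = -3*1*(-1) = -3*(-1) = 3)
l(t) = 3
(-118 + l(D))*114 = (-118 + 3)*114 = -115*114 = -13110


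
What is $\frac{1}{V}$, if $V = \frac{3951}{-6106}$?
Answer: $- \frac{6106}{3951} \approx -1.5454$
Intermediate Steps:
$V = - \frac{3951}{6106}$ ($V = 3951 \left(- \frac{1}{6106}\right) = - \frac{3951}{6106} \approx -0.64707$)
$\frac{1}{V} = \frac{1}{- \frac{3951}{6106}} = - \frac{6106}{3951}$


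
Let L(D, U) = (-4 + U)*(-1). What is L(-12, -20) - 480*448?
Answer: -215016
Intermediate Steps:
L(D, U) = 4 - U
L(-12, -20) - 480*448 = (4 - 1*(-20)) - 480*448 = (4 + 20) - 215040 = 24 - 215040 = -215016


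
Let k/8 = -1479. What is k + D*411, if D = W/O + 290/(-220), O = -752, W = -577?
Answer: -99747231/8272 ≈ -12058.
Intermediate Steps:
k = -11832 (k = 8*(-1479) = -11832)
D = -4557/8272 (D = -577/(-752) + 290/(-220) = -577*(-1/752) + 290*(-1/220) = 577/752 - 29/22 = -4557/8272 ≈ -0.55089)
k + D*411 = -11832 - 4557/8272*411 = -11832 - 1872927/8272 = -99747231/8272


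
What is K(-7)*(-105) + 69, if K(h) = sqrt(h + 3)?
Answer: 69 - 210*I ≈ 69.0 - 210.0*I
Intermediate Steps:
K(h) = sqrt(3 + h)
K(-7)*(-105) + 69 = sqrt(3 - 7)*(-105) + 69 = sqrt(-4)*(-105) + 69 = (2*I)*(-105) + 69 = -210*I + 69 = 69 - 210*I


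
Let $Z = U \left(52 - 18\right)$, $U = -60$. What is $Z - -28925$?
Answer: $26885$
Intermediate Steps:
$Z = -2040$ ($Z = - 60 \left(52 - 18\right) = \left(-60\right) 34 = -2040$)
$Z - -28925 = -2040 - -28925 = -2040 + 28925 = 26885$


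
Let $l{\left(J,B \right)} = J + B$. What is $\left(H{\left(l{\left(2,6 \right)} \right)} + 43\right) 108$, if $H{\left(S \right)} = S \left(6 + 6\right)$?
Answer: $15012$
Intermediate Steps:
$l{\left(J,B \right)} = B + J$
$H{\left(S \right)} = 12 S$ ($H{\left(S \right)} = S 12 = 12 S$)
$\left(H{\left(l{\left(2,6 \right)} \right)} + 43\right) 108 = \left(12 \left(6 + 2\right) + 43\right) 108 = \left(12 \cdot 8 + 43\right) 108 = \left(96 + 43\right) 108 = 139 \cdot 108 = 15012$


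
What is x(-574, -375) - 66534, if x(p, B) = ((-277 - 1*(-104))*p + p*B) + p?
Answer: 247444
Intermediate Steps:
x(p, B) = -172*p + B*p (x(p, B) = ((-277 + 104)*p + B*p) + p = (-173*p + B*p) + p = -172*p + B*p)
x(-574, -375) - 66534 = -574*(-172 - 375) - 66534 = -574*(-547) - 66534 = 313978 - 66534 = 247444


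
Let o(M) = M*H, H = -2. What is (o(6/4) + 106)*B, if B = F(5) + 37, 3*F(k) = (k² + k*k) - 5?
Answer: 5356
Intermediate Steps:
F(k) = -5/3 + 2*k²/3 (F(k) = ((k² + k*k) - 5)/3 = ((k² + k²) - 5)/3 = (2*k² - 5)/3 = (-5 + 2*k²)/3 = -5/3 + 2*k²/3)
o(M) = -2*M (o(M) = M*(-2) = -2*M)
B = 52 (B = (-5/3 + (⅔)*5²) + 37 = (-5/3 + (⅔)*25) + 37 = (-5/3 + 50/3) + 37 = 15 + 37 = 52)
(o(6/4) + 106)*B = (-12/4 + 106)*52 = (-2*3/2 + 106)*52 = (-3 + 106)*52 = 103*52 = 5356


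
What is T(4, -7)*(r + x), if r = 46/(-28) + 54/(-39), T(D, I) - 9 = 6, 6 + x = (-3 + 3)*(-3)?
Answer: -24645/182 ≈ -135.41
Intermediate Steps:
x = -6 (x = -6 + (-3 + 3)*(-3) = -6 + 0*(-3) = -6 + 0 = -6)
T(D, I) = 15 (T(D, I) = 9 + 6 = 15)
r = -551/182 (r = 46*(-1/28) + 54*(-1/39) = -23/14 - 18/13 = -551/182 ≈ -3.0275)
T(4, -7)*(r + x) = 15*(-551/182 - 6) = 15*(-1643/182) = -24645/182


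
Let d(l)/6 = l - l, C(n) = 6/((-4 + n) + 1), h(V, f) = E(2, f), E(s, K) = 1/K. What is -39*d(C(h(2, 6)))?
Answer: 0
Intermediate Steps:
h(V, f) = 1/f
C(n) = 6/(-3 + n)
d(l) = 0 (d(l) = 6*(l - l) = 6*0 = 0)
-39*d(C(h(2, 6))) = -39*0 = 0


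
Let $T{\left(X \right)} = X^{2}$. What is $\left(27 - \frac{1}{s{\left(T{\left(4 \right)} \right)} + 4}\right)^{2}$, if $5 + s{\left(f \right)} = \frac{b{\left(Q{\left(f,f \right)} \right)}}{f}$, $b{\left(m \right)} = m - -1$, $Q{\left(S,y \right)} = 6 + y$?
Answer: $\frac{29929}{49} \approx 610.8$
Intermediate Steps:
$b{\left(m \right)} = 1 + m$ ($b{\left(m \right)} = m + 1 = 1 + m$)
$s{\left(f \right)} = -5 + \frac{7 + f}{f}$ ($s{\left(f \right)} = -5 + \frac{1 + \left(6 + f\right)}{f} = -5 + \frac{7 + f}{f}$)
$\left(27 - \frac{1}{s{\left(T{\left(4 \right)} \right)} + 4}\right)^{2} = \left(27 - \frac{1}{\left(-4 + \frac{7}{4^{2}}\right) + 4}\right)^{2} = \left(27 - \frac{1}{\left(-4 + \frac{7}{16}\right) + 4}\right)^{2} = \left(27 - \frac{1}{- \frac{57}{16} + 4}\right)^{2} = \left(27 - \frac{1}{\frac{7}{16}}\right)^{2} = \left(27 - \frac{16}{7}\right)^{2} = \left(\frac{173}{7}\right)^{2} = \frac{29929}{49}$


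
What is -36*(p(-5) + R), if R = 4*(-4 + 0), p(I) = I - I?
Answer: 576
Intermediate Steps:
p(I) = 0
R = -16 (R = 4*(-4) = -16)
-36*(p(-5) + R) = -36*(0 - 16) = -36*(-16) = 576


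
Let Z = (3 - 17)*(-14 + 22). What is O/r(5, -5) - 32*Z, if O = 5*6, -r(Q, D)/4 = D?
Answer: 7171/2 ≈ 3585.5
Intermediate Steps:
Z = -112 (Z = -14*8 = -112)
r(Q, D) = -4*D
O = 30
O/r(5, -5) - 32*Z = 30/((-4*(-5))) - 32*(-112) = 30/20 + 3584 = 30*(1/20) + 3584 = 3/2 + 3584 = 7171/2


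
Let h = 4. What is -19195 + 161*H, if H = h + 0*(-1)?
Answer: -18551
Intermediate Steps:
H = 4 (H = 4 + 0*(-1) = 4 + 0 = 4)
-19195 + 161*H = -19195 + 161*4 = -19195 + 644 = -18551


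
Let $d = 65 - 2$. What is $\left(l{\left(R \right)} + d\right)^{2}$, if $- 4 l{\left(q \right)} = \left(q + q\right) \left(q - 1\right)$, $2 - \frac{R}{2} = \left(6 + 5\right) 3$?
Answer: $3572100$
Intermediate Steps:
$d = 63$
$R = -62$ ($R = 4 - 2 \left(6 + 5\right) 3 = 4 - 2 \cdot 11 \cdot 3 = 4 - 66 = -62$)
$l{\left(q \right)} = - \frac{q \left(-1 + q\right)}{2}$ ($l{\left(q \right)} = - \frac{\left(q + q\right) \left(q - 1\right)}{4} = - \frac{2 q \left(-1 + q\right)}{4} = - \frac{q \left(-1 + q\right)}{2}$)
$\left(l{\left(R \right)} + d\right)^{2} = \left(\frac{1}{2} \left(-62\right) \left(1 - -62\right) + 63\right)^{2} = \left(\frac{1}{2} \left(-62\right) \left(1 + 62\right) + 63\right)^{2} = \left(\frac{1}{2} \left(-62\right) 63 + 63\right)^{2} = \left(-1953 + 63\right)^{2} = \left(-1890\right)^{2} = 3572100$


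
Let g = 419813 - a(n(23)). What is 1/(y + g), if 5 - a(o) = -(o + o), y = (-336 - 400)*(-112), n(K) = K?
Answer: 1/502194 ≈ 1.9913e-6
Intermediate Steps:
y = 82432 (y = -736*(-112) = 82432)
a(o) = 5 + 2*o (a(o) = 5 - (-1)*(o + o) = 5 - (-1)*2*o = 5 - (-2)*o = 5 + 2*o)
g = 419762 (g = 419813 - (5 + 2*23) = 419813 - (5 + 46) = 419813 - 1*51 = 419813 - 51 = 419762)
1/(y + g) = 1/(82432 + 419762) = 1/502194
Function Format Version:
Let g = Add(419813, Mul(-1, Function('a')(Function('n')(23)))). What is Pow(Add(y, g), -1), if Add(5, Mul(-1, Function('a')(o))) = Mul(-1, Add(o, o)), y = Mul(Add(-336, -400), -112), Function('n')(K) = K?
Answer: Rational(1, 502194) ≈ 1.9913e-6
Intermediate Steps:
y = 82432 (y = Mul(-736, -112) = 82432)
Function('a')(o) = Add(5, Mul(2, o)) (Function('a')(o) = Add(5, Mul(-1, Mul(-1, Add(o, o)))) = Add(5, Mul(-1, Mul(-1, Mul(2, o)))) = Add(5, Mul(-1, Mul(-2, o))) = Add(5, Mul(2, o)))
g = 419762 (g = Add(419813, Mul(-1, Add(5, Mul(2, 23)))) = Add(419813, Mul(-1, Add(5, 46))) = Add(419813, Mul(-1, 51)) = Add(419813, -51) = 419762)
Pow(Add(y, g), -1) = Pow(Add(82432, 419762), -1) = Pow(502194, -1) = Rational(1, 502194)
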